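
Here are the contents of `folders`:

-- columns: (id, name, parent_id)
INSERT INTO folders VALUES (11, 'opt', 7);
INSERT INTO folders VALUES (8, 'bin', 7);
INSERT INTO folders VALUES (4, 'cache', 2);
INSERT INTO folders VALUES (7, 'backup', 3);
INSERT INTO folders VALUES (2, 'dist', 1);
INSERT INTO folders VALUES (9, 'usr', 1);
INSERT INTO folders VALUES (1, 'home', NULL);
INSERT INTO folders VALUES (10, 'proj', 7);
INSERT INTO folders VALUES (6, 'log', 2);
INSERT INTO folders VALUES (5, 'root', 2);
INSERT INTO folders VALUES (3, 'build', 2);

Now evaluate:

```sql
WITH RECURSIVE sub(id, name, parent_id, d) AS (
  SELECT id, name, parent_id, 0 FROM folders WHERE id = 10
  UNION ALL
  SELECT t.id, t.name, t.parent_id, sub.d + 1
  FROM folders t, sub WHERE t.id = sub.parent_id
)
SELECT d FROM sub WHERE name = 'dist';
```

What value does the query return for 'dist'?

Base: id=10 (proj), parent_id=7, d 0.
Iteration 1: join on id=7 -> backup (id 7, parent_id=3, d 1).
Iteration 2: join on id=3 -> build (id 3, parent_id=2, d 2).
Iteration 3: join on id=2 -> dist (id 2, parent_id=1, d 3).
Iteration 4: join on id=1 -> home (id 1, parent_id=NULL, d 4).
Iteration 5: parent_id is NULL; no match; recursion stops.

3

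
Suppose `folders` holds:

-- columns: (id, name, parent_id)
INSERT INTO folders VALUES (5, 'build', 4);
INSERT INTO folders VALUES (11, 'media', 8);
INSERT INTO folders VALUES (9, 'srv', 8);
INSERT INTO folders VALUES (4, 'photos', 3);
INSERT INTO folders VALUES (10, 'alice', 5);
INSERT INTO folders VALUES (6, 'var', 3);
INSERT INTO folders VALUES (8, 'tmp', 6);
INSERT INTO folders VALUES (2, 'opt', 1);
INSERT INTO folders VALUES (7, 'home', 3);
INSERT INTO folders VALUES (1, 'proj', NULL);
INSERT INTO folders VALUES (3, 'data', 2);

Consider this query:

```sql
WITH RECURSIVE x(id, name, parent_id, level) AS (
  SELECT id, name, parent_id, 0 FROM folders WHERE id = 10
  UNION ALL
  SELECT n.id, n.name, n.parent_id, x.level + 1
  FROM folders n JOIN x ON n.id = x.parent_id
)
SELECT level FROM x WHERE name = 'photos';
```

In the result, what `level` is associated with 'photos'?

Base: id=10 (alice), parent_id=5, level 0.
Iteration 1: join on id=5 -> build (id 5, parent_id=4, level 1).
Iteration 2: join on id=4 -> photos (id 4, parent_id=3, level 2).
Iteration 3: join on id=3 -> data (id 3, parent_id=2, level 3).
Iteration 4: join on id=2 -> opt (id 2, parent_id=1, level 4).
Iteration 5: join on id=1 -> proj (id 1, parent_id=NULL, level 5).
Iteration 6: parent_id is NULL; no match; recursion stops.

2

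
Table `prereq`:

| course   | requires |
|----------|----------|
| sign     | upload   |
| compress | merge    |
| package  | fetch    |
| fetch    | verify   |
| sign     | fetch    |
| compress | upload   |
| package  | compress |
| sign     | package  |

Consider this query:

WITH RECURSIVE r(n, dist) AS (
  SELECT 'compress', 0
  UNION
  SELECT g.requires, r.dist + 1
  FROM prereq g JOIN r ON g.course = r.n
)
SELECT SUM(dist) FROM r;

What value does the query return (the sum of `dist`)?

2

Base: (compress, dist=0).
Iteration 1: edges from {compress} -> (merge, dist=1), (upload, dist=1).
Iteration 2: no outgoing edges from {merge,upload}; recursion stops.
SUM(dist) = 0 + 1 + 1 = 2.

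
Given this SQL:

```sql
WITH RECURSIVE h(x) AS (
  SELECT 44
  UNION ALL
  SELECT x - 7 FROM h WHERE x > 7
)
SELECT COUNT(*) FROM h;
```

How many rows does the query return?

Base: x=44.
Iteration 1: 44 > 7 holds -> x = 44 - 7 = 37.
Iteration 2: 37 > 7 holds -> x = 37 - 7 = 30.
Iteration 3: 30 > 7 holds -> x = 30 - 7 = 23.
Iteration 4: 23 > 7 holds -> x = 23 - 7 = 16.
Iteration 5: 16 > 7 holds -> x = 16 - 7 = 9.
Iteration 6: 9 > 7 holds -> x = 9 - 7 = 2.
Iteration 7: 2 > 7 fails; recursion stops.
Total rows emitted: 7.

7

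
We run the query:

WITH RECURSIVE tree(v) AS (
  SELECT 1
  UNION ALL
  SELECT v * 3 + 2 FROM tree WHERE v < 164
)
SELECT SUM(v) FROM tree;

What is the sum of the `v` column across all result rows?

722

Base: v=1.
Iteration 1: 1 < 164 holds -> v = 1 * 3 + 2 = 5.
Iteration 2: 5 < 164 holds -> v = 5 * 3 + 2 = 17.
Iteration 3: 17 < 164 holds -> v = 17 * 3 + 2 = 53.
Iteration 4: 53 < 164 holds -> v = 53 * 3 + 2 = 161.
Iteration 5: 161 < 164 holds -> v = 161 * 3 + 2 = 485.
Iteration 6: 485 < 164 fails; recursion stops.
SUM(v) = 1 + 5 + 17 + 53 + 161 + 485 = 722.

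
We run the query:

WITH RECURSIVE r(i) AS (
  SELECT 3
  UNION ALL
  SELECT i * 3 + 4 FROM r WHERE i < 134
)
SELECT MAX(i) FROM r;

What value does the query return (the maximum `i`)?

403

Base: i=3.
Iteration 1: 3 < 134 holds -> i = 3 * 3 + 4 = 13.
Iteration 2: 13 < 134 holds -> i = 13 * 3 + 4 = 43.
Iteration 3: 43 < 134 holds -> i = 43 * 3 + 4 = 133.
Iteration 4: 133 < 134 holds -> i = 133 * 3 + 4 = 403.
Iteration 5: 403 < 134 fails; recursion stops.
i values: 3, 13, 43, 133, 403; the maximum is 403.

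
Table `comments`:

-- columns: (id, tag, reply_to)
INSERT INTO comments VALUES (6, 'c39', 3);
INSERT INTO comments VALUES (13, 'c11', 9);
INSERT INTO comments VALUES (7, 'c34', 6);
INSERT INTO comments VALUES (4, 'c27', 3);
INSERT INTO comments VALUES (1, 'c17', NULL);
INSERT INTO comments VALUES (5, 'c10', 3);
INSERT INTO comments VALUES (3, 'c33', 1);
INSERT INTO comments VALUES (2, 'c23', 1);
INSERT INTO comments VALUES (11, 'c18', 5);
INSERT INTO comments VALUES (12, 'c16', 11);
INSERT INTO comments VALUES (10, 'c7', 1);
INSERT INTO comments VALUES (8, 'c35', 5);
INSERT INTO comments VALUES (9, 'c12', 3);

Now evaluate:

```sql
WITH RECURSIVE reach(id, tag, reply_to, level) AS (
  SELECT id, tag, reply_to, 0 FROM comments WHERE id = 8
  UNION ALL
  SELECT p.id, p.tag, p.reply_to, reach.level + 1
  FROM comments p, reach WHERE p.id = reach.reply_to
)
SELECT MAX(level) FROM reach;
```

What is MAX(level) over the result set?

3

Base: id=8 (c35), reply_to=5, level 0.
Iteration 1: join on id=5 -> c10 (id 5, reply_to=3, level 1).
Iteration 2: join on id=3 -> c33 (id 3, reply_to=1, level 2).
Iteration 3: join on id=1 -> c17 (id 1, reply_to=NULL, level 3).
Iteration 4: reply_to is NULL; no match; recursion stops.
level values: 0, 1, 2, 3; the maximum is 3.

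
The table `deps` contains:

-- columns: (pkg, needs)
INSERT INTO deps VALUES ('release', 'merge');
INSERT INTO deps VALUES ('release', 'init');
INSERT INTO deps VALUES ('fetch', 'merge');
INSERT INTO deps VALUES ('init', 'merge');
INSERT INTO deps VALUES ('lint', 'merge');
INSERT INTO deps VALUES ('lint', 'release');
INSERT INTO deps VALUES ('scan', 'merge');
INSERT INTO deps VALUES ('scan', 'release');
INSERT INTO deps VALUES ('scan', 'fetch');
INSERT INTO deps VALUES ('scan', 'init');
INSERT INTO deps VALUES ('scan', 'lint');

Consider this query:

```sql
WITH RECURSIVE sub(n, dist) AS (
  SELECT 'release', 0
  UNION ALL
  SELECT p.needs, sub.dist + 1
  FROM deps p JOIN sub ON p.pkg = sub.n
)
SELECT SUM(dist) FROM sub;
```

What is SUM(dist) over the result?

4

Base: (release, dist=0).
Iteration 1: edges from {release} -> (init, dist=1), (merge, dist=1).
Iteration 2: edges from {init,merge} -> (merge, dist=2).
Iteration 3: no outgoing edges from {merge}; recursion stops.
SUM(dist) = 0 + 1 + 1 + 2 = 4.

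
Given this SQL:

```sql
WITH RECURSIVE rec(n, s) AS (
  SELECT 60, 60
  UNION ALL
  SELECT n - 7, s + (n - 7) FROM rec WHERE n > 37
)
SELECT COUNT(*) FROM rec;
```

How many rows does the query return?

Base: n=60, s=60.
Iteration 1: 60 > 37 holds -> n = 60 - 7 = 53, s = 60 + 53 = 113.
Iteration 2: 53 > 37 holds -> n = 53 - 7 = 46, s = 113 + 46 = 159.
Iteration 3: 46 > 37 holds -> n = 46 - 7 = 39, s = 159 + 39 = 198.
Iteration 4: 39 > 37 holds -> n = 39 - 7 = 32, s = 198 + 32 = 230.
Iteration 5: 32 > 37 fails; recursion stops.
Total rows emitted: 5.

5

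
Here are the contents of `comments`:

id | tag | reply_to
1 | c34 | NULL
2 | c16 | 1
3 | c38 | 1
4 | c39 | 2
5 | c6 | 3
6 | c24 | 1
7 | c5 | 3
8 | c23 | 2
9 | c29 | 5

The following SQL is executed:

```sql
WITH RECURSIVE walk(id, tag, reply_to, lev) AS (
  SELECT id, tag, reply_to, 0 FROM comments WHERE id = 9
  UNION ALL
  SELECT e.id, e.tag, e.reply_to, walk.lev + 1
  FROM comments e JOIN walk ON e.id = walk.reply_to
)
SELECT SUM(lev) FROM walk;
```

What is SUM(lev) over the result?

Base: id=9 (c29), reply_to=5, lev 0.
Iteration 1: join on id=5 -> c6 (id 5, reply_to=3, lev 1).
Iteration 2: join on id=3 -> c38 (id 3, reply_to=1, lev 2).
Iteration 3: join on id=1 -> c34 (id 1, reply_to=NULL, lev 3).
Iteration 4: reply_to is NULL; no match; recursion stops.
SUM(lev) = 0 + 1 + 2 + 3 = 6.

6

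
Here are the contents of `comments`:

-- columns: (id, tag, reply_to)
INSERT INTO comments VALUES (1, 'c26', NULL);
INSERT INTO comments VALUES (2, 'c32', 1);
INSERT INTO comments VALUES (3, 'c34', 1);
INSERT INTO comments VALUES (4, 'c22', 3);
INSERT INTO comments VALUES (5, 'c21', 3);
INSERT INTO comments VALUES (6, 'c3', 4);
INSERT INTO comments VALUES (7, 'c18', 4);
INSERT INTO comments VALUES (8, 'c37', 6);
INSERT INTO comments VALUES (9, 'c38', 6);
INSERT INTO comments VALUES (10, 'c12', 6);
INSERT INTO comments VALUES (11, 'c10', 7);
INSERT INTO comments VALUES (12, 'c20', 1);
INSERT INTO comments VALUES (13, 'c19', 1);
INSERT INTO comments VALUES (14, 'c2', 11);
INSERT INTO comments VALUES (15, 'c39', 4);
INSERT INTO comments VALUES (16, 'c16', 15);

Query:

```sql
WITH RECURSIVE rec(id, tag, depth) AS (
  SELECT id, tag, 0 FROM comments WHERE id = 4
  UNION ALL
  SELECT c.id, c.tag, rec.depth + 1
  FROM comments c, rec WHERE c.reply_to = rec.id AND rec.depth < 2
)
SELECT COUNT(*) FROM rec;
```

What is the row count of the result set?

Base: id=4 (c22) at depth 0.
Iteration 1: rows with reply_to in {4} -> c3 (id 6, depth 1), c18 (id 7, depth 1), c39 (id 15, depth 1).
Iteration 2: rows with reply_to in {6,7,15} -> c37 (id 8, depth 2), c38 (id 9, depth 2), c12 (id 10, depth 2), c10 (id 11, depth 2), c16 (id 16, depth 2).
Iteration 3: depth < 2 fails for all current rows; recursion stops.
Total rows emitted: 9.

9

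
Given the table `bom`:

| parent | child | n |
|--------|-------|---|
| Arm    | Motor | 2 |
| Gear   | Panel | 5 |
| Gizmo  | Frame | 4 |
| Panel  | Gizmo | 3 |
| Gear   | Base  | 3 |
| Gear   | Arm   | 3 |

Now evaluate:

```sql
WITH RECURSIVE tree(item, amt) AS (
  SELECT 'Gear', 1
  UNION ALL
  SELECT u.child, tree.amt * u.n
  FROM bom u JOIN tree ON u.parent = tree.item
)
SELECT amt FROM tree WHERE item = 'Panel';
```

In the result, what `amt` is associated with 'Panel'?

5

Base: (Gear, amt=1).
Iteration 1: components of {Gear} -> Arm = 1*3 = 3, Base = 1*3 = 3, Panel = 1*5 = 5.
Iteration 2: components of {Arm,Base,Panel} -> Gizmo = 5*3 = 15, Motor = 3*2 = 6.
Iteration 3: components of {Gizmo,Motor} -> Frame = 15*4 = 60.
Iteration 4: no further components; recursion stops.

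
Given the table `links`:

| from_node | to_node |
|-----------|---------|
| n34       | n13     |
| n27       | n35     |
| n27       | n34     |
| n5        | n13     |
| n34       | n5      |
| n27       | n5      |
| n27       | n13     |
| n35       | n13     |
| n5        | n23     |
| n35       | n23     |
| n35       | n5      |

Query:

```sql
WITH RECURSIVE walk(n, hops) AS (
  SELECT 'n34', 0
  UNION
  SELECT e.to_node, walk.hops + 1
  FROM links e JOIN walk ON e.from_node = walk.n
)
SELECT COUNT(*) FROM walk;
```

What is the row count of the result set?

Base: (n34, hops=0).
Iteration 1: edges from {n34} -> (n13, hops=1), (n5, hops=1).
Iteration 2: edges from {n13,n5} -> (n13, hops=2), (n23, hops=2).
Iteration 3: no outgoing edges from {n13,n23}; recursion stops.
Total rows emitted: 5.

5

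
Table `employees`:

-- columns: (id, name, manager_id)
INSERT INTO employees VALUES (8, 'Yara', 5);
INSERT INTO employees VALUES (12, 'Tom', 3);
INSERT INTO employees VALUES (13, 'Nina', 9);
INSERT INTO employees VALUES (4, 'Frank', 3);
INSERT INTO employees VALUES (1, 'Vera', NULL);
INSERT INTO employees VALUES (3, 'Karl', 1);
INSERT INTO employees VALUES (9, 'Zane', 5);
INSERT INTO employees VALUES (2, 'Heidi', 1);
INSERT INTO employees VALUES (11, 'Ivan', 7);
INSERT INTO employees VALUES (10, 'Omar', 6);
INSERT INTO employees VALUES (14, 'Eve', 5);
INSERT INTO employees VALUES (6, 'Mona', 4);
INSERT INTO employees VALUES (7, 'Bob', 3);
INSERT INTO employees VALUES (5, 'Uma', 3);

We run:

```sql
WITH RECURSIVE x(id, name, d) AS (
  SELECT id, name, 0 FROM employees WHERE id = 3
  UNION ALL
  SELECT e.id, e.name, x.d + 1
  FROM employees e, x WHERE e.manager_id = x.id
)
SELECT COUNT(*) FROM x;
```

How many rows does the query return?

Base: id=3 (Karl) at d 0.
Iteration 1: rows with manager_id in {3} -> Frank (id 4, d 1), Uma (id 5, d 1), Bob (id 7, d 1), Tom (id 12, d 1).
Iteration 2: rows with manager_id in {4,5,7,12} -> Mona (id 6, d 2), Yara (id 8, d 2), Zane (id 9, d 2), Ivan (id 11, d 2), Eve (id 14, d 2).
Iteration 3: rows with manager_id in {6,8,9,11,14} -> Omar (id 10, d 3), Nina (id 13, d 3).
Iteration 4: no rows with manager_id in {10,13}; recursion stops.
Total rows emitted: 12.

12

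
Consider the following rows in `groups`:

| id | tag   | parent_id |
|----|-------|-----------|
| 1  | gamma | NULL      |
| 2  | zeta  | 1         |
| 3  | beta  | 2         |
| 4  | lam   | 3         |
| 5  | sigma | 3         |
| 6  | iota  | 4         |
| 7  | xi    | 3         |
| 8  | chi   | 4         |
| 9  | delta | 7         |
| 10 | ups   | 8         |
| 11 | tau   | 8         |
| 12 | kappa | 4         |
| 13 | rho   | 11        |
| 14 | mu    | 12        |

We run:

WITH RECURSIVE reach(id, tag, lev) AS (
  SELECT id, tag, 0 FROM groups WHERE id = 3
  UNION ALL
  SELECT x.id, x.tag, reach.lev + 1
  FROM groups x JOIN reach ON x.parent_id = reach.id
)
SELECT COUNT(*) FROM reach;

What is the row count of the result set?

12

Base: id=3 (beta) at lev 0.
Iteration 1: rows with parent_id in {3} -> lam (id 4, lev 1), sigma (id 5, lev 1), xi (id 7, lev 1).
Iteration 2: rows with parent_id in {4,5,7} -> iota (id 6, lev 2), chi (id 8, lev 2), delta (id 9, lev 2), kappa (id 12, lev 2).
Iteration 3: rows with parent_id in {6,8,9,12} -> ups (id 10, lev 3), tau (id 11, lev 3), mu (id 14, lev 3).
Iteration 4: rows with parent_id in {10,11,14} -> rho (id 13, lev 4).
Iteration 5: no rows with parent_id in {13}; recursion stops.
Total rows emitted: 12.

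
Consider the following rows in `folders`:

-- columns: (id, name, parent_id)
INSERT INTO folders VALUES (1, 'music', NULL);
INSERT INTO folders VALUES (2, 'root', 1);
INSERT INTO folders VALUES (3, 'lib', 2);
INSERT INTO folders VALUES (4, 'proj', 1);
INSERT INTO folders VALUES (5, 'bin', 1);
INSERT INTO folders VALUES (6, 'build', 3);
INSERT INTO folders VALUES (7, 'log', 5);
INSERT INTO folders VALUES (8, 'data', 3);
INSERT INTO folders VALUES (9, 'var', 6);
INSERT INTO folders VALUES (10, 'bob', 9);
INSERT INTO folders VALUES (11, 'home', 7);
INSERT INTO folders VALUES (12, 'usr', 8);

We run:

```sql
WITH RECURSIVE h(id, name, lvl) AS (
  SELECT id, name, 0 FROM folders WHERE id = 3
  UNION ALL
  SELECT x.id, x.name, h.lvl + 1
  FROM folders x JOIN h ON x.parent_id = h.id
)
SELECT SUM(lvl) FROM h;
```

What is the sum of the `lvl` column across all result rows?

9

Base: id=3 (lib) at lvl 0.
Iteration 1: rows with parent_id in {3} -> build (id 6, lvl 1), data (id 8, lvl 1).
Iteration 2: rows with parent_id in {6,8} -> var (id 9, lvl 2), usr (id 12, lvl 2).
Iteration 3: rows with parent_id in {9,12} -> bob (id 10, lvl 3).
Iteration 4: no rows with parent_id in {10}; recursion stops.
SUM(lvl) = 0 + 1 + 1 + 2 + 2 + 3 = 9.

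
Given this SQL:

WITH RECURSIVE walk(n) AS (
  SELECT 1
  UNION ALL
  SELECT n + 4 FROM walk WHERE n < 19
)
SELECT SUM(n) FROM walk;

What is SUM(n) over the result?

66

Base: n=1.
Iteration 1: 1 < 19 holds -> n = 1 + 4 = 5.
Iteration 2: 5 < 19 holds -> n = 5 + 4 = 9.
Iteration 3: 9 < 19 holds -> n = 9 + 4 = 13.
Iteration 4: 13 < 19 holds -> n = 13 + 4 = 17.
Iteration 5: 17 < 19 holds -> n = 17 + 4 = 21.
Iteration 6: 21 < 19 fails; recursion stops.
SUM(n) = 1 + 5 + 9 + 13 + 17 + 21 = 66.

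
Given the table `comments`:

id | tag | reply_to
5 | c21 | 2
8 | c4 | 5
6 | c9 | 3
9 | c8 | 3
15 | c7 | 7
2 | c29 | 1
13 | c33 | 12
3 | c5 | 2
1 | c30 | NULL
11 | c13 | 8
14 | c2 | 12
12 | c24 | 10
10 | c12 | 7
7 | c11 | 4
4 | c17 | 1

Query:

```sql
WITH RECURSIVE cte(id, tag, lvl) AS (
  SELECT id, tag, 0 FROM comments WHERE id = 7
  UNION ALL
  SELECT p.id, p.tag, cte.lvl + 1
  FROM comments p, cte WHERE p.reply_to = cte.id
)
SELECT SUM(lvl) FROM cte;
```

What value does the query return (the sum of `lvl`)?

Base: id=7 (c11) at lvl 0.
Iteration 1: rows with reply_to in {7} -> c12 (id 10, lvl 1), c7 (id 15, lvl 1).
Iteration 2: rows with reply_to in {10,15} -> c24 (id 12, lvl 2).
Iteration 3: rows with reply_to in {12} -> c33 (id 13, lvl 3), c2 (id 14, lvl 3).
Iteration 4: no rows with reply_to in {13,14}; recursion stops.
SUM(lvl) = 0 + 1 + 1 + 2 + 3 + 3 = 10.

10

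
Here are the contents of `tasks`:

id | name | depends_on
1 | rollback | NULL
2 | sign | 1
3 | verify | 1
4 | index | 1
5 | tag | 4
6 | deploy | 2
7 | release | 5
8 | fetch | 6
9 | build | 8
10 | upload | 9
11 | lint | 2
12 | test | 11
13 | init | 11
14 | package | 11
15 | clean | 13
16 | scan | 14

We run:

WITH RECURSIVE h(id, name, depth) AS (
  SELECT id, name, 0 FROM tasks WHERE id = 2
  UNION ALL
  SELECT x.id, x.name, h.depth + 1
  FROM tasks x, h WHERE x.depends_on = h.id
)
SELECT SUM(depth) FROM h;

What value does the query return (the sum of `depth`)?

Base: id=2 (sign) at depth 0.
Iteration 1: rows with depends_on in {2} -> deploy (id 6, depth 1), lint (id 11, depth 1).
Iteration 2: rows with depends_on in {6,11} -> fetch (id 8, depth 2), test (id 12, depth 2), init (id 13, depth 2), package (id 14, depth 2).
Iteration 3: rows with depends_on in {8,12,13,14} -> build (id 9, depth 3), clean (id 15, depth 3), scan (id 16, depth 3).
Iteration 4: rows with depends_on in {9,15,16} -> upload (id 10, depth 4).
Iteration 5: no rows with depends_on in {10}; recursion stops.
SUM(depth) = 0 + 1 + 1 + 2 + 2 + 2 + 2 + 3 + 3 + 3 + 4 = 23.

23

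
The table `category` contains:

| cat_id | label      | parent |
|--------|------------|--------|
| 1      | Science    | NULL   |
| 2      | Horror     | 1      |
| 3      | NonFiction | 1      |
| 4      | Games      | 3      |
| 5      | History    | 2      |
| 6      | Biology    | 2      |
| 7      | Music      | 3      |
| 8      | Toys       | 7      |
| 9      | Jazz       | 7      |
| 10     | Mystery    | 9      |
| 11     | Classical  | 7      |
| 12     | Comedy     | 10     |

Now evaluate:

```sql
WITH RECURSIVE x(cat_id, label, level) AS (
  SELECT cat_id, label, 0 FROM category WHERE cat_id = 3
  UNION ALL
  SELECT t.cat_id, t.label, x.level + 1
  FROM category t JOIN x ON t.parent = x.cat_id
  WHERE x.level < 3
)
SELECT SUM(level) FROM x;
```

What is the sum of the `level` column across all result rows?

11

Base: cat_id=3 (NonFiction) at level 0.
Iteration 1: rows with parent in {3} -> Games (id 4, level 1), Music (id 7, level 1).
Iteration 2: rows with parent in {4,7} -> Toys (id 8, level 2), Jazz (id 9, level 2), Classical (id 11, level 2).
Iteration 3: rows with parent in {8,9,11} -> Mystery (id 10, level 3).
Iteration 4: level < 3 fails for all current rows; recursion stops.
SUM(level) = 0 + 1 + 1 + 2 + 2 + 2 + 3 = 11.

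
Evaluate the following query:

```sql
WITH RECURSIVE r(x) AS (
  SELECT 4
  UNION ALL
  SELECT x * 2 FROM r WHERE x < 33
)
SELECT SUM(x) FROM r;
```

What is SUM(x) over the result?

124

Base: x=4.
Iteration 1: 4 < 33 holds -> x = 4 * 2 = 8.
Iteration 2: 8 < 33 holds -> x = 8 * 2 = 16.
Iteration 3: 16 < 33 holds -> x = 16 * 2 = 32.
Iteration 4: 32 < 33 holds -> x = 32 * 2 = 64.
Iteration 5: 64 < 33 fails; recursion stops.
SUM(x) = 4 + 8 + 16 + 32 + 64 = 124.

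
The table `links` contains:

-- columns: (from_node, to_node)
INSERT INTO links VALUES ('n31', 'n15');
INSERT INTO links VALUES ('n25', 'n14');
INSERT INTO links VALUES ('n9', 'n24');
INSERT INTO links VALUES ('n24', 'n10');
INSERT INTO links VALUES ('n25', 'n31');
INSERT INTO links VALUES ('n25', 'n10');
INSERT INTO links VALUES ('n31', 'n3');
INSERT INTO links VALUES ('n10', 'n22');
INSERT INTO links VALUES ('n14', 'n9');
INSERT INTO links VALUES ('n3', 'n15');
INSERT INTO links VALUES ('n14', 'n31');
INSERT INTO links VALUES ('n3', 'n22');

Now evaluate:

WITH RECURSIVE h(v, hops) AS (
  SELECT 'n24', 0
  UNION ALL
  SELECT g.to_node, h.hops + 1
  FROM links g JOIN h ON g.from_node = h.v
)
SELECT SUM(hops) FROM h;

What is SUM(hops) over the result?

3

Base: (n24, hops=0).
Iteration 1: edges from {n24} -> (n10, hops=1).
Iteration 2: edges from {n10} -> (n22, hops=2).
Iteration 3: no outgoing edges from {n22}; recursion stops.
SUM(hops) = 0 + 1 + 2 = 3.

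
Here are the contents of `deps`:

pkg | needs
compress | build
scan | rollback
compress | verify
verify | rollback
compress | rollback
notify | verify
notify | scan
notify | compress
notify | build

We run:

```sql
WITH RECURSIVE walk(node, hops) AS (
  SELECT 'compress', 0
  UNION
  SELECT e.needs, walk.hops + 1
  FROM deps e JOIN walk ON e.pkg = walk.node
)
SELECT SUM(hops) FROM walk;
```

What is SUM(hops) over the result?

5

Base: (compress, hops=0).
Iteration 1: edges from {compress} -> (build, hops=1), (rollback, hops=1), (verify, hops=1).
Iteration 2: edges from {build,rollback,verify} -> (rollback, hops=2).
Iteration 3: no outgoing edges from {rollback}; recursion stops.
SUM(hops) = 0 + 1 + 1 + 1 + 2 = 5.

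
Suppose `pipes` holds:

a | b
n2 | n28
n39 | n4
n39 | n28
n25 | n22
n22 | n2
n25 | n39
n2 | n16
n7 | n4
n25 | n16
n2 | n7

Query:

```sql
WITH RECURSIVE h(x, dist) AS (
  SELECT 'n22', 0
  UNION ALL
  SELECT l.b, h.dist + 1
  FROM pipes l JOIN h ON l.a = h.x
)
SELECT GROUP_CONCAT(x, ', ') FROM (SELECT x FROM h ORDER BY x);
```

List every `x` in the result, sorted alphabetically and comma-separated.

Base: (n22, dist=0).
Iteration 1: edges from {n22} -> (n2, dist=1).
Iteration 2: edges from {n2} -> (n16, dist=2), (n28, dist=2), (n7, dist=2).
Iteration 3: edges from {n16,n28,n7} -> (n4, dist=3).
Iteration 4: no outgoing edges from {n4}; recursion stops.

n16, n2, n22, n28, n4, n7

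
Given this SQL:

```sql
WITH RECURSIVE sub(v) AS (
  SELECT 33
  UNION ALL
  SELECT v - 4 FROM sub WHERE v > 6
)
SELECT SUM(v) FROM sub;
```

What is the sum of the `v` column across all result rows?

Base: v=33.
Iteration 1: 33 > 6 holds -> v = 33 - 4 = 29.
Iteration 2: 29 > 6 holds -> v = 29 - 4 = 25.
Iteration 3: 25 > 6 holds -> v = 25 - 4 = 21.
Iteration 4: 21 > 6 holds -> v = 21 - 4 = 17.
Iteration 5: 17 > 6 holds -> v = 17 - 4 = 13.
Iteration 6: 13 > 6 holds -> v = 13 - 4 = 9.
Iteration 7: 9 > 6 holds -> v = 9 - 4 = 5.
Iteration 8: 5 > 6 fails; recursion stops.
SUM(v) = 33 + 29 + 25 + 21 + 17 + 13 + 9 + 5 = 152.

152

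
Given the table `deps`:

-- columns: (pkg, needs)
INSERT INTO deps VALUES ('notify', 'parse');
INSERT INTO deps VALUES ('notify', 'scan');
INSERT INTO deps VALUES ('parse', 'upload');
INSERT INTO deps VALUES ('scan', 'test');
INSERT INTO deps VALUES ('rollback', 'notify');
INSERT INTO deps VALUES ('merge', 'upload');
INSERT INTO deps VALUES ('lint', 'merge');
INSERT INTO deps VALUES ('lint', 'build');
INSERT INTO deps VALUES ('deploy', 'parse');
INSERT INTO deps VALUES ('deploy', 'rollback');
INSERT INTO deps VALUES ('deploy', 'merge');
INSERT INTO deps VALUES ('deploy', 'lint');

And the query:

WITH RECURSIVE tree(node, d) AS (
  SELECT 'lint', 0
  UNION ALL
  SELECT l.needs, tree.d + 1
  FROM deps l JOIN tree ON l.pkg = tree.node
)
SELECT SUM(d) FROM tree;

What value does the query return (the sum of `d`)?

4

Base: (lint, d=0).
Iteration 1: edges from {lint} -> (build, d=1), (merge, d=1).
Iteration 2: edges from {build,merge} -> (upload, d=2).
Iteration 3: no outgoing edges from {upload}; recursion stops.
SUM(d) = 0 + 1 + 1 + 2 = 4.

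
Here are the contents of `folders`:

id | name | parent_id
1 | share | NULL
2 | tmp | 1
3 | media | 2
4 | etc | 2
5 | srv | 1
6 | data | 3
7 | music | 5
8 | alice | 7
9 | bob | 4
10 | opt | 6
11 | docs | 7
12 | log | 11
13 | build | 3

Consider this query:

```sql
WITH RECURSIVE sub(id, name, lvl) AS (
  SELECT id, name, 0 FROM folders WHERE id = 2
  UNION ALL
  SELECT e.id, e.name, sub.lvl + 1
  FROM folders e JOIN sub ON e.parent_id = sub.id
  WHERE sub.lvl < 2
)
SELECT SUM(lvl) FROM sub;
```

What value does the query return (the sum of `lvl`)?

Base: id=2 (tmp) at lvl 0.
Iteration 1: rows with parent_id in {2} -> media (id 3, lvl 1), etc (id 4, lvl 1).
Iteration 2: rows with parent_id in {3,4} -> data (id 6, lvl 2), bob (id 9, lvl 2), build (id 13, lvl 2).
Iteration 3: lvl < 2 fails for all current rows; recursion stops.
SUM(lvl) = 0 + 1 + 1 + 2 + 2 + 2 = 8.

8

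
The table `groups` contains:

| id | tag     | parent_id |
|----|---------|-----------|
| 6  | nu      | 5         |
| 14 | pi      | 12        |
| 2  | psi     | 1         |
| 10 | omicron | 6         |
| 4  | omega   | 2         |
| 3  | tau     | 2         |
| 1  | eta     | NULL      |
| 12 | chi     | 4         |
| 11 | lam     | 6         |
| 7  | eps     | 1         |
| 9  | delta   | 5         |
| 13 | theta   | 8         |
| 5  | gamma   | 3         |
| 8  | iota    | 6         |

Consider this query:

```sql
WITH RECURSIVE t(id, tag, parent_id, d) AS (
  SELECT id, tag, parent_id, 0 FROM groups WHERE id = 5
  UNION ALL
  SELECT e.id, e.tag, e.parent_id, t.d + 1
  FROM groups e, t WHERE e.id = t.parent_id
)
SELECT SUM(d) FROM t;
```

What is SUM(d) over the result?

Base: id=5 (gamma), parent_id=3, d 0.
Iteration 1: join on id=3 -> tau (id 3, parent_id=2, d 1).
Iteration 2: join on id=2 -> psi (id 2, parent_id=1, d 2).
Iteration 3: join on id=1 -> eta (id 1, parent_id=NULL, d 3).
Iteration 4: parent_id is NULL; no match; recursion stops.
SUM(d) = 0 + 1 + 2 + 3 = 6.

6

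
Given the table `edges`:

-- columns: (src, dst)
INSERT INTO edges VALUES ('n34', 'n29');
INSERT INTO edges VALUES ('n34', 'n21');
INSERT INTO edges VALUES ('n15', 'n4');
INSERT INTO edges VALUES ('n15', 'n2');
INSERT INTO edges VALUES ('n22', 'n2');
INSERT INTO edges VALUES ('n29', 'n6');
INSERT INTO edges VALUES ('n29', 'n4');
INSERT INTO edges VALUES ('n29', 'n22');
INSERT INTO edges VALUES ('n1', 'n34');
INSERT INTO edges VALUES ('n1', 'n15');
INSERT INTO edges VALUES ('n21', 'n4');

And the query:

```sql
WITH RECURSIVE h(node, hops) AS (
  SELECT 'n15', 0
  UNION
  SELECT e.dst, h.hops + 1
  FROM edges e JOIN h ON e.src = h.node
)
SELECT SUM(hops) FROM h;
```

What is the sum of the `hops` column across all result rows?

2

Base: (n15, hops=0).
Iteration 1: edges from {n15} -> (n2, hops=1), (n4, hops=1).
Iteration 2: no outgoing edges from {n2,n4}; recursion stops.
SUM(hops) = 0 + 1 + 1 = 2.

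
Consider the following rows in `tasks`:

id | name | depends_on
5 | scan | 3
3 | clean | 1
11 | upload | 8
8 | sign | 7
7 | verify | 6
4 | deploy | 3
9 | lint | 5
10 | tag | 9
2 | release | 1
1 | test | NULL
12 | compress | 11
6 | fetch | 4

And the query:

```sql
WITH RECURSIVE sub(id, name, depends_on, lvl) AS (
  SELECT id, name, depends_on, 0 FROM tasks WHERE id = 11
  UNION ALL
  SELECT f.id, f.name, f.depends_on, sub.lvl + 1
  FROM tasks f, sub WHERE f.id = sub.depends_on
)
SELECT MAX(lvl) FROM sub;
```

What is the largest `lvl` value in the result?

Base: id=11 (upload), depends_on=8, lvl 0.
Iteration 1: join on id=8 -> sign (id 8, depends_on=7, lvl 1).
Iteration 2: join on id=7 -> verify (id 7, depends_on=6, lvl 2).
Iteration 3: join on id=6 -> fetch (id 6, depends_on=4, lvl 3).
Iteration 4: join on id=4 -> deploy (id 4, depends_on=3, lvl 4).
Iteration 5: join on id=3 -> clean (id 3, depends_on=1, lvl 5).
Iteration 6: join on id=1 -> test (id 1, depends_on=NULL, lvl 6).
Iteration 7: depends_on is NULL; no match; recursion stops.
lvl values: 0, 1, 2, 3, 4, 5, 6; the maximum is 6.

6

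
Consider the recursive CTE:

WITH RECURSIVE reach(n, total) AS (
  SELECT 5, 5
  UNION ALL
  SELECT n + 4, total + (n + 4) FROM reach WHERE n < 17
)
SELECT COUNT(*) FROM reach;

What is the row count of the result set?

4

Base: n=5, total=5.
Iteration 1: 5 < 17 holds -> n = 5 + 4 = 9, total = 5 + 9 = 14.
Iteration 2: 9 < 17 holds -> n = 9 + 4 = 13, total = 14 + 13 = 27.
Iteration 3: 13 < 17 holds -> n = 13 + 4 = 17, total = 27 + 17 = 44.
Iteration 4: 17 < 17 fails; recursion stops.
Total rows emitted: 4.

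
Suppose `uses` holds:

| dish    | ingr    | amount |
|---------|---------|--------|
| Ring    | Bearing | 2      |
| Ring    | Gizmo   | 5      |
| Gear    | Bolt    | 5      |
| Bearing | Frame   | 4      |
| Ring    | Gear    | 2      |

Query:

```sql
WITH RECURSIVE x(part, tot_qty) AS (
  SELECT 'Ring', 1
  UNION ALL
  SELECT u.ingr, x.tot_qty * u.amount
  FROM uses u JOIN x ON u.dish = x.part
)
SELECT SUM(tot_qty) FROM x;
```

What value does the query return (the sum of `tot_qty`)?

28

Base: (Ring, tot_qty=1).
Iteration 1: components of {Ring} -> Bearing = 1*2 = 2, Gear = 1*2 = 2, Gizmo = 1*5 = 5.
Iteration 2: components of {Bearing,Gear,Gizmo} -> Bolt = 2*5 = 10, Frame = 2*4 = 8.
Iteration 3: no further components; recursion stops.
SUM(tot_qty) = 1 + 2 + 2 + 5 + 10 + 8 = 28.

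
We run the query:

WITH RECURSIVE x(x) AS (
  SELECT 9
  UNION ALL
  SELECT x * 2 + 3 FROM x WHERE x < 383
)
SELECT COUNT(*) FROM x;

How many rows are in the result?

Base: x=9.
Iteration 1: 9 < 383 holds -> x = 9 * 2 + 3 = 21.
Iteration 2: 21 < 383 holds -> x = 21 * 2 + 3 = 45.
Iteration 3: 45 < 383 holds -> x = 45 * 2 + 3 = 93.
Iteration 4: 93 < 383 holds -> x = 93 * 2 + 3 = 189.
Iteration 5: 189 < 383 holds -> x = 189 * 2 + 3 = 381.
Iteration 6: 381 < 383 holds -> x = 381 * 2 + 3 = 765.
Iteration 7: 765 < 383 fails; recursion stops.
Total rows emitted: 7.

7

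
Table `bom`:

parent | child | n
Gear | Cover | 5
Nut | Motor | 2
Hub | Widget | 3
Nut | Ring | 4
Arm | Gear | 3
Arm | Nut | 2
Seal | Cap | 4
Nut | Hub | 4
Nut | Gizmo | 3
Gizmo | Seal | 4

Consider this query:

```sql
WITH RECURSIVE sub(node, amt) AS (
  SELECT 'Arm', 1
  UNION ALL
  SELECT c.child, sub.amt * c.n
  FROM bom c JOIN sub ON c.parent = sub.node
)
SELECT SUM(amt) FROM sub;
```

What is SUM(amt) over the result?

Base: (Arm, amt=1).
Iteration 1: components of {Arm} -> Gear = 1*3 = 3, Nut = 1*2 = 2.
Iteration 2: components of {Gear,Nut} -> Cover = 3*5 = 15, Gizmo = 2*3 = 6, Hub = 2*4 = 8, Motor = 2*2 = 4, Ring = 2*4 = 8.
Iteration 3: components of {Cover,Gizmo,Hub,Motor,Ring} -> Seal = 6*4 = 24, Widget = 8*3 = 24.
Iteration 4: components of {Seal,Widget} -> Cap = 24*4 = 96.
Iteration 5: no further components; recursion stops.
SUM(amt) = 1 + 2 + 3 + 8 + 8 + 6 + 4 + 15 + 24 + 24 + 96 = 191.

191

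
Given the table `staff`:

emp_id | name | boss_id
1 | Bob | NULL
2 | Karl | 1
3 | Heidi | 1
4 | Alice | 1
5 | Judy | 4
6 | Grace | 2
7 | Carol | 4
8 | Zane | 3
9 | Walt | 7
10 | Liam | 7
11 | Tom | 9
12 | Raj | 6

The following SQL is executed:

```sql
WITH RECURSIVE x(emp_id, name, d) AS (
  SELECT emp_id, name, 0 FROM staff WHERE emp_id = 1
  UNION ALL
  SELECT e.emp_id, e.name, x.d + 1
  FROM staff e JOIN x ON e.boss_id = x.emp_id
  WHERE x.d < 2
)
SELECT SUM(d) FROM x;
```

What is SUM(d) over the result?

11

Base: emp_id=1 (Bob) at d 0.
Iteration 1: rows with boss_id in {1} -> Karl (id 2, d 1), Heidi (id 3, d 1), Alice (id 4, d 1).
Iteration 2: rows with boss_id in {2,3,4} -> Judy (id 5, d 2), Grace (id 6, d 2), Carol (id 7, d 2), Zane (id 8, d 2).
Iteration 3: d < 2 fails for all current rows; recursion stops.
SUM(d) = 0 + 1 + 1 + 1 + 2 + 2 + 2 + 2 = 11.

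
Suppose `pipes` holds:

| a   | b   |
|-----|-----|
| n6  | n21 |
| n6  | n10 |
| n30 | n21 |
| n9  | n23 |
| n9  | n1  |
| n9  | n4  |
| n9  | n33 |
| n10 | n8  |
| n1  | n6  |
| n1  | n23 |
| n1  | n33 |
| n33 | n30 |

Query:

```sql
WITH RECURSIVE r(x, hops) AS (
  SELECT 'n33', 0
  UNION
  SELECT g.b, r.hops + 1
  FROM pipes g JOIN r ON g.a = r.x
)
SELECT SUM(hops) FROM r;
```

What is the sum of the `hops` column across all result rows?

3

Base: (n33, hops=0).
Iteration 1: edges from {n33} -> (n30, hops=1).
Iteration 2: edges from {n30} -> (n21, hops=2).
Iteration 3: no outgoing edges from {n21}; recursion stops.
SUM(hops) = 0 + 1 + 2 = 3.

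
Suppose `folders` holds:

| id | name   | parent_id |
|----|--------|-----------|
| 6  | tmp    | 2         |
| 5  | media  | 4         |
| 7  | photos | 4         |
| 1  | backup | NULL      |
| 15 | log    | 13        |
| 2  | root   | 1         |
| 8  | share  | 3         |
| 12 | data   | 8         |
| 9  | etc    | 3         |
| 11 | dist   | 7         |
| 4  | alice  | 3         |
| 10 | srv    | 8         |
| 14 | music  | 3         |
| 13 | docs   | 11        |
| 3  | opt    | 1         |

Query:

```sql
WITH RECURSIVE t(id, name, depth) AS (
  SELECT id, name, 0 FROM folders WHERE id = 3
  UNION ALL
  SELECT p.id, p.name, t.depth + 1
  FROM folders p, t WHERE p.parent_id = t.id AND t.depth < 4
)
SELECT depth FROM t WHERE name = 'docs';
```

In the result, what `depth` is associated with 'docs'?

Base: id=3 (opt) at depth 0.
Iteration 1: rows with parent_id in {3} -> alice (id 4, depth 1), share (id 8, depth 1), etc (id 9, depth 1), music (id 14, depth 1).
Iteration 2: rows with parent_id in {4,8,9,14} -> media (id 5, depth 2), photos (id 7, depth 2), srv (id 10, depth 2), data (id 12, depth 2).
Iteration 3: rows with parent_id in {5,7,10,12} -> dist (id 11, depth 3).
Iteration 4: rows with parent_id in {11} -> docs (id 13, depth 4).
Iteration 5: depth < 4 fails for all current rows; recursion stops.

4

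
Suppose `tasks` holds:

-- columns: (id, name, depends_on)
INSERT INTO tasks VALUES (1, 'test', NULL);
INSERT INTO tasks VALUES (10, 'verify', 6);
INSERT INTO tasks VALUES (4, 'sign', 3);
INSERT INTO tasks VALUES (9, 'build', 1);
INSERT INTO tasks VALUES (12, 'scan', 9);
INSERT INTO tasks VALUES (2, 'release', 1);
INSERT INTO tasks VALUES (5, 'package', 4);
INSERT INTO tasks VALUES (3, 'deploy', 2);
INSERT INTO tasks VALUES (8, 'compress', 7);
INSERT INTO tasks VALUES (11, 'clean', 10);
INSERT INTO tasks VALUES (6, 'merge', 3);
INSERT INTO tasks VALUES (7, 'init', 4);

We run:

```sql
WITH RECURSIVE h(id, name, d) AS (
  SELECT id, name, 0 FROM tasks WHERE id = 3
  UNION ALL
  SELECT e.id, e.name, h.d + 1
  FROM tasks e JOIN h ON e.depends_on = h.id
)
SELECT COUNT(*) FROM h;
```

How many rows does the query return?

8

Base: id=3 (deploy) at d 0.
Iteration 1: rows with depends_on in {3} -> sign (id 4, d 1), merge (id 6, d 1).
Iteration 2: rows with depends_on in {4,6} -> package (id 5, d 2), init (id 7, d 2), verify (id 10, d 2).
Iteration 3: rows with depends_on in {5,7,10} -> compress (id 8, d 3), clean (id 11, d 3).
Iteration 4: no rows with depends_on in {8,11}; recursion stops.
Total rows emitted: 8.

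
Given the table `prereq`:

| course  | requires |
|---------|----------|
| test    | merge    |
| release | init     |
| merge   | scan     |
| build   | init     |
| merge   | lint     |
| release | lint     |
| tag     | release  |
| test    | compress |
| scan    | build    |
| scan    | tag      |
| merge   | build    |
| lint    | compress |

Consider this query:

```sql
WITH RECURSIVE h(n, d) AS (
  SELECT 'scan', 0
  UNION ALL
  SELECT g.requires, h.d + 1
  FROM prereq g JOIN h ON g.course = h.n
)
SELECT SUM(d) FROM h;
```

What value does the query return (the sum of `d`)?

16

Base: (scan, d=0).
Iteration 1: edges from {scan} -> (build, d=1), (tag, d=1).
Iteration 2: edges from {build,tag} -> (init, d=2), (release, d=2).
Iteration 3: edges from {init,release} -> (init, d=3), (lint, d=3).
Iteration 4: edges from {init,lint} -> (compress, d=4).
Iteration 5: no outgoing edges from {compress}; recursion stops.
SUM(d) = 0 + 1 + 1 + 2 + 2 + 3 + 3 + 4 = 16.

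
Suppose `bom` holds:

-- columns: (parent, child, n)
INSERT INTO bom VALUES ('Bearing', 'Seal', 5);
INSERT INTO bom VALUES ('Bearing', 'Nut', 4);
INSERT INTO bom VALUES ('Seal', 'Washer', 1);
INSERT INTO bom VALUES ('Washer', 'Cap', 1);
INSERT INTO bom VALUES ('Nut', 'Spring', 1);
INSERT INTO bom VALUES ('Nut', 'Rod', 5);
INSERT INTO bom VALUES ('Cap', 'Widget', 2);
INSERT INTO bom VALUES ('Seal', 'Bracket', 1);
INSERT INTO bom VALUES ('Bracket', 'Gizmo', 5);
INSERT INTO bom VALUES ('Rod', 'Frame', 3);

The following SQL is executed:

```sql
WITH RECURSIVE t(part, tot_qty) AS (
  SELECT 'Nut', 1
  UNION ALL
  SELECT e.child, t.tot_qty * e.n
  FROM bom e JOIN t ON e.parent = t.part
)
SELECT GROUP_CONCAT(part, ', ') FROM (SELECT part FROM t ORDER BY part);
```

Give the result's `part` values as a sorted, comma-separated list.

Frame, Nut, Rod, Spring

Base: (Nut, tot_qty=1).
Iteration 1: components of {Nut} -> Rod = 1*5 = 5, Spring = 1*1 = 1.
Iteration 2: components of {Rod,Spring} -> Frame = 5*3 = 15.
Iteration 3: no further components; recursion stops.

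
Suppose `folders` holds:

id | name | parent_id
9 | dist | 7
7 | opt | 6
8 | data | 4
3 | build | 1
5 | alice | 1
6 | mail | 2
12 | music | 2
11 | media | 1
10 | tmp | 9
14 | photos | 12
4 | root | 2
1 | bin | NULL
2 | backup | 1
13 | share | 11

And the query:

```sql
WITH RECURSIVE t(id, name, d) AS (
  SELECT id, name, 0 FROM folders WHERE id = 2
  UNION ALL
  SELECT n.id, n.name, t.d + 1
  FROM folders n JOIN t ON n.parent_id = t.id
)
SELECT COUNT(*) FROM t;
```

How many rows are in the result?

Base: id=2 (backup) at d 0.
Iteration 1: rows with parent_id in {2} -> root (id 4, d 1), mail (id 6, d 1), music (id 12, d 1).
Iteration 2: rows with parent_id in {4,6,12} -> opt (id 7, d 2), data (id 8, d 2), photos (id 14, d 2).
Iteration 3: rows with parent_id in {7,8,14} -> dist (id 9, d 3).
Iteration 4: rows with parent_id in {9} -> tmp (id 10, d 4).
Iteration 5: no rows with parent_id in {10}; recursion stops.
Total rows emitted: 9.

9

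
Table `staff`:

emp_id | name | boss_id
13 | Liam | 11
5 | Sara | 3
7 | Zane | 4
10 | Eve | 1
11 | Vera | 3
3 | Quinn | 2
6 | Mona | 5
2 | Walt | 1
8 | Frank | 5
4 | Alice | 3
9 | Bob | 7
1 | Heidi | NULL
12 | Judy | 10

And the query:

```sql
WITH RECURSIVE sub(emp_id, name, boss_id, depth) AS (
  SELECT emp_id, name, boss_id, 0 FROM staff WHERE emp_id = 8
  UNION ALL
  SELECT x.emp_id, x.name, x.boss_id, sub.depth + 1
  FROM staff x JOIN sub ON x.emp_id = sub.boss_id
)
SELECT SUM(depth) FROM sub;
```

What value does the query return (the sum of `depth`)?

10

Base: emp_id=8 (Frank), boss_id=5, depth 0.
Iteration 1: join on emp_id=5 -> Sara (id 5, boss_id=3, depth 1).
Iteration 2: join on emp_id=3 -> Quinn (id 3, boss_id=2, depth 2).
Iteration 3: join on emp_id=2 -> Walt (id 2, boss_id=1, depth 3).
Iteration 4: join on emp_id=1 -> Heidi (id 1, boss_id=NULL, depth 4).
Iteration 5: boss_id is NULL; no match; recursion stops.
SUM(depth) = 0 + 1 + 2 + 3 + 4 = 10.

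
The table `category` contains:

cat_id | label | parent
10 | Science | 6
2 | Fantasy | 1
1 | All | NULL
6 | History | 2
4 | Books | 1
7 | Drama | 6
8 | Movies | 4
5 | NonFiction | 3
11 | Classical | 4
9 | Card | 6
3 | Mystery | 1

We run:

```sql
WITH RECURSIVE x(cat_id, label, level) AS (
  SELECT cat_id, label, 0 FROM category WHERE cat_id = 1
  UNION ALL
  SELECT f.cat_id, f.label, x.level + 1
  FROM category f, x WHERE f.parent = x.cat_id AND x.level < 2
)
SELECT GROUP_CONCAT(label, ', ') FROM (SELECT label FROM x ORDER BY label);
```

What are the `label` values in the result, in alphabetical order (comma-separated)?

Base: cat_id=1 (All) at level 0.
Iteration 1: rows with parent in {1} -> Fantasy (id 2, level 1), Mystery (id 3, level 1), Books (id 4, level 1).
Iteration 2: rows with parent in {2,3,4} -> NonFiction (id 5, level 2), History (id 6, level 2), Movies (id 8, level 2), Classical (id 11, level 2).
Iteration 3: level < 2 fails for all current rows; recursion stops.

All, Books, Classical, Fantasy, History, Movies, Mystery, NonFiction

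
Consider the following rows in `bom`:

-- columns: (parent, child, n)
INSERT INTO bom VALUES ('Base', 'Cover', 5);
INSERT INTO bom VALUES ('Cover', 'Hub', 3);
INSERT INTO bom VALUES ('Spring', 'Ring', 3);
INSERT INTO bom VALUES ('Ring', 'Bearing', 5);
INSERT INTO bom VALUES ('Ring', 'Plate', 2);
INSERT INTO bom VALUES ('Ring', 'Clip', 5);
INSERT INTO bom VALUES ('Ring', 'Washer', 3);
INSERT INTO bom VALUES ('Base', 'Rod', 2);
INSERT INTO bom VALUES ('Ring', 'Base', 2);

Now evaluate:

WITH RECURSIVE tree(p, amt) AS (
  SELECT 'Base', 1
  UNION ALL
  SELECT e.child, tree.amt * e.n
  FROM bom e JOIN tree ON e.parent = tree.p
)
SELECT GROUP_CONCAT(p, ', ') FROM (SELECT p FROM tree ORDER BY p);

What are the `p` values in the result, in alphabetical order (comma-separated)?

Base, Cover, Hub, Rod

Base: (Base, amt=1).
Iteration 1: components of {Base} -> Cover = 1*5 = 5, Rod = 1*2 = 2.
Iteration 2: components of {Cover,Rod} -> Hub = 5*3 = 15.
Iteration 3: no further components; recursion stops.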